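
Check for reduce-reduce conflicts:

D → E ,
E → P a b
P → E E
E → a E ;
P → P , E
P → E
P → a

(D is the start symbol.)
Yes — I7: [P → E .] vs [P → E E .]; I11: [P → E .] vs [P → P , E .]

Augment with D' → D and build the canonical LR(0) collection (I0 = CLOSURE({[D' → . D]}), then GOTO on every symbol after a dot until no new states appear). It has 13 states:
  I0: { [D → . E ,], [D' → . D], [E → . P a b], [E → . a E ;], [P → . E E], [P → . E], [P → . P , E], [P → . a] }  — shift
  I1: { [D' → D .] }  — accept
  I2: { [D → E . ,], [E → . P a b], [E → . a E ;], [P → . E E], [P → . E], [P → . P , E], [P → . a], [P → E . E], [P → E .] }  — shift, reduce
  I3: { [E → P . a b], [P → P . , E] }  — shift
  I4: { [E → . P a b], [E → . a E ;], [E → a . E ;], [P → . E E], [P → . E], [P → . P , E], [P → . a], [P → a .] }  — shift, reduce
  I5: { [E → . P a b], [E → . a E ;], [E → a E . ;], [P → . E E], [P → . E], [P → . P , E], [P → . a], [P → E . E], [P → E .] }  — shift, reduce
  I6: { [E → a E ; .] }  — reduce
  I7: { [E → . P a b], [E → . a E ;], [P → . E E], [P → . E], [P → . P , E], [P → . a], [P → E . E], [P → E .], [P → E E .] }  — shift, 2 reduces
  I8: { [E → . P a b], [E → . a E ;], [P → . E E], [P → . E], [P → . P , E], [P → . a], [P → P , . E] }  — shift
  I9: { [E → P a . b] }  — shift
  I10: { [E → P a b .] }  — reduce
  I11: { [E → . P a b], [E → . a E ;], [P → . E E], [P → . E], [P → . P , E], [P → . a], [P → E . E], [P → E .], [P → P , E .] }  — shift, 2 reduces
  I12: { [D → E , .] }  — reduce

I7 contains complete items [P → E .], [P → E E .] — reduce-reduce conflict.
I11 contains complete items [P → E .], [P → P , E .] — reduce-reduce conflict.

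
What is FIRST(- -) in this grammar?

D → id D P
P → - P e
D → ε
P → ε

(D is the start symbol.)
{ '-' }

To compute FIRST(- -), process the symbols left to right:
Symbol - is a terminal. Add '-' and stop.
FIRST(- -) = { '-' }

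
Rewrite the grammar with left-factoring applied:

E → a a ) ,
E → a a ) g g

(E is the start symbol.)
Left-factoring transforms A → αβ₁ | αβ₂ into A → αA' and A' → β₁ | β₂
(α is the longest common prefix among the alternatives). Repeat until
no nonterminal has two alternatives with a common prefix.

Round 1: E has alternatives sharing prefix 'a a )'. Introduce E': E → a a ) E'
  Add: E' → ,
  Add: E' → g g

No remaining common prefixes — done.

Resulting grammar:
E → a a ) E'
E' → ,
E' → g g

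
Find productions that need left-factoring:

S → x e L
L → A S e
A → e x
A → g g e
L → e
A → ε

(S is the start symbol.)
Left-factoring is needed when two productions for the same non-terminal
share a common prefix on the right-hand side.

Productions for L:
  L → A S e
  L → e
Productions for A:
  A → e x
  A → g g e
  A → ε

No common prefixes found.

Answer: No, left-factoring is not needed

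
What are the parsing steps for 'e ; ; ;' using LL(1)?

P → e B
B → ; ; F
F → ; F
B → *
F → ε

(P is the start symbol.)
LL(1) parsing maintains a stack (initially the start symbol over $) and the input. At each step: if the stack top is a terminal, match it against the current input token; if it is a non-terminal N, replace it with the RHS of M[N, lookahead] (the unique production whose predict set contains the lookahead).

Stack is shown with the top on the left.

Stack    Input      Action
--------------------------
P $      e ; ; ; $  output P → e B
e B $    e ; ; ; $  match 'e'
B $      ; ; ; $    output B → ; ; F
; ; F $  ; ; ; $    match ';'
; F $    ; ; $      match ';'
F $      ; $        output F → ; F
; F $    ; $        match ';'
F $      $          output F → ε
$        $          accept

The string is accepted.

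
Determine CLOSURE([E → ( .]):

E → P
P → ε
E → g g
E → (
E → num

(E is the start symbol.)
{ [E → ( .] }

To compute CLOSURE, for each item [A → α.Bβ] where B is a non-terminal, add [B → .γ] for all productions B → γ; repeat for the newly added items until nothing changes.

Start with: [E → ( .]
The dot is at the end, so nothing is added.

CLOSURE = { [E → ( .] }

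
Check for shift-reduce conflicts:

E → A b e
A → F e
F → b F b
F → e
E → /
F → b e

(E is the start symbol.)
No shift-reduce conflicts

Augment with E' → E and build the canonical LR(0) collection (I0 = CLOSURE({[E' → . E]}), then GOTO on every symbol after a dot until no new states appear). It has 13 states:
  I0: { [A → . F e], [E → . /], [E → . A b e], [E' → . E], [F → . b F b], [F → . b e], [F → . e] }  — shift
  I1: { [E → / .] }  — reduce
  I2: { [E → A . b e] }  — shift
  I3: { [E' → E .] }  — accept
  I4: { [A → F . e] }  — shift
  I5: { [F → . b F b], [F → . b e], [F → . e], [F → b . F b], [F → b . e] }  — shift
  I6: { [F → e .] }  — reduce
  I7: { [F → b F . b] }  — shift
  I8: { [F → b e .], [F → e .] }  — 2 reduces
  I9: { [F → b F b .] }  — reduce
  I10: { [A → F e .] }  — reduce
  I11: { [E → A b . e] }  — shift
  I12: { [E → A b e .] }  — reduce

No state contains both a complete item and a shift item.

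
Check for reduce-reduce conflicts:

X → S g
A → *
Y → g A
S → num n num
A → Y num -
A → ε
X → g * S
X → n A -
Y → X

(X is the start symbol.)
No reduce-reduce conflicts

Augment with X' → X and build the canonical LR(0) collection (I0 = CLOSURE({[X' → . X]}), then GOTO on every symbol after a dot until no new states appear). It has 21 states:
  I0: { [S → . num n num], [X → . S g], [X → . g * S], [X → . n A -], [X' → . X] }  — shift
  I1: { [X → S . g] }  — shift
  I2: { [X' → X .] }  — accept
  I3: { [X → g . * S] }  — shift
  I4: { [A → . *], [A → . Y num -], [A → .], [S → . num n num], [X → . S g], [X → . g * S], [X → . n A -], [X → n . A -], [Y → . X], [Y → . g A] }  — shift, reduce
  I5: { [S → num . n num] }  — shift
  I6: { [S → num n . num] }  — shift
  I7: { [S → num n num .] }  — reduce
  I8: { [A → * .] }  — reduce
  I9: { [X → n A . -] }  — shift
  I10: { [Y → X .] }  — reduce
  I11: { [A → Y . num -] }  — shift
  I12: { [A → . *], [A → . Y num -], [A → .], [S → . num n num], [X → . S g], [X → . g * S], [X → . n A -], [X → g . * S], [Y → . X], [Y → . g A], [Y → g . A] }  — shift, reduce
  I13: { [A → * .], [S → . num n num], [X → g * . S] }  — shift, reduce
  I14: { [Y → g A .] }  — reduce
  I15: { [X → g * S .] }  — reduce
  I16: { [A → Y num . -] }  — shift
  I17: { [A → Y num - .] }  — reduce
  I18: { [X → n A - .] }  — reduce
  I19: { [S → . num n num], [X → g * . S] }  — shift
  I20: { [X → S g .] }  — reduce

No state contains more than one complete item.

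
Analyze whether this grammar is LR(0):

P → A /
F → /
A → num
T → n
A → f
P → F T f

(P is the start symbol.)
Yes, the grammar is LR(0)

A grammar is LR(0) if no state in the canonical LR(0) collection has:
  - both a shift item (dot before a terminal) and a complete item (shift-reduce conflict), or
  - two or more complete items (reduce-reduce conflict; the accept item [P' → P .] counts as a complete item here).

Augment with P' → P and build the canonical LR(0) collection (I0 = CLOSURE({[P' → . P]}), then GOTO on every symbol after a dot until no new states appear). It has 11 states:
  I0: { [A → . f], [A → . num], [F → . /], [P → . A /], [P → . F T f], [P' → . P] }  — shift
  I1: { [F → / .] }  — reduce
  I2: { [P → A . /] }  — shift
  I3: { [P → F . T f], [T → . n] }  — shift
  I4: { [P' → P .] }  — accept
  I5: { [A → f .] }  — reduce
  I6: { [A → num .] }  — reduce
  I7: { [P → F T . f] }  — shift
  I8: { [T → n .] }  — reduce
  I9: { [P → F T f .] }  — reduce
  I10: { [P → A / .] }  — reduce

Every state is either a pure shift/goto state or contains exactly one complete item and nothing to shift — no conflicts. The grammar is LR(0).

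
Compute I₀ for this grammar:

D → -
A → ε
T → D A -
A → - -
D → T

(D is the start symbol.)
{ [D → . -], [D → . T], [D' → . D], [T → . D A -] }

First, augment the grammar with D' → D
I₀ = CLOSURE({ [D' → . D] }):
  [D' → . D] has the dot before D: add [D → . -], [D → . T]
  [D → . T] has the dot before T: add [T → . D A -]
No further items can be added.

I₀ = { [D → . -], [D → . T], [D' → . D], [T → . D A -] }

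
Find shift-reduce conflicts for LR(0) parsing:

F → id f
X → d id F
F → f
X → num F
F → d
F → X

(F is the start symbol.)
Yes — I3: [F → d .] vs [X → d . id F]

Augment with F' → F and build the canonical LR(0) collection (I0 = CLOSURE({[F' → . F]}), then GOTO on every symbol after a dot until no new states appear). It has 11 states:
  I0: { [F → . X], [F → . d], [F → . f], [F → . id f], [F' → . F], [X → . d id F], [X → . num F] }  — shift
  I1: { [F' → F .] }  — accept
  I2: { [F → X .] }  — reduce
  I3: { [F → d .], [X → d . id F] }  — shift, reduce
  I4: { [F → f .] }  — reduce
  I5: { [F → id . f] }  — shift
  I6: { [F → . X], [F → . d], [F → . f], [F → . id f], [X → . d id F], [X → . num F], [X → num . F] }  — shift
  I7: { [X → num F .] }  — reduce
  I8: { [F → id f .] }  — reduce
  I9: { [F → . X], [F → . d], [F → . f], [F → . id f], [X → . d id F], [X → . num F], [X → d id . F] }  — shift
  I10: { [X → d id F .] }  — reduce

I3 contains reduce item [F → d .] and shift item [X → d . id F] — shift-reduce conflict.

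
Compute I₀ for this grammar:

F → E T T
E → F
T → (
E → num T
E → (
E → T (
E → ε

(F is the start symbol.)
{ [E → . (], [E → . F], [E → . T (], [E → . num T], [E → .], [F → . E T T], [F' → . F], [T → . (] }

First, augment the grammar with F' → F
I₀ = CLOSURE({ [F' → . F] }):
  [F' → . F] has the dot before F: add [F → . E T T]
  [F → . E T T] has the dot before E: add [E → . F], [E → . num T], [E → . (], [E → . T (], [E → .]
  [E → . T (] has the dot before T: add [T → . (]
No further items can be added.

I₀ = { [E → . (], [E → . F], [E → . T (], [E → . num T], [E → .], [F → . E T T], [F' → . F], [T → . (] }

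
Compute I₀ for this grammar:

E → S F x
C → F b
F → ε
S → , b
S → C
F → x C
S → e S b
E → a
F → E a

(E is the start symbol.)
First, augment the grammar with E' → E
I₀ = CLOSURE({ [E' → . E] }):
  [E' → . E] has the dot before E: add [E → . S F x], [E → . a]
  [E → . S F x] has the dot before S: add [S → . , b], [S → . C], [S → . e S b]
  [S → . C] has the dot before C: add [C → . F b]
  [C → . F b] has the dot before F: add [F → .], [F → . x C], [F → . E a]
No further items can be added.

I₀ = { [C → . F b], [E → . S F x], [E → . a], [E' → . E], [F → . E a], [F → . x C], [F → .], [S → . , b], [S → . C], [S → . e S b] }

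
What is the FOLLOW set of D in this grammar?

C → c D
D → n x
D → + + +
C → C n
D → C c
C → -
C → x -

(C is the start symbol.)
{ $, 'c', 'n' }

To compute FOLLOW(D), find every occurrence of D on a right-hand side N → α D β: add FIRST(β) \ {ε}, and if β is empty or nullable also add FOLLOW(N). Iterate to a fixed point.

In C → c D: D is at the end, add FOLLOW(C)

The FOLLOW sets referred to above (computed the same way, to a fixed point):
  FOLLOW(C) = { $, 'c', 'n' }

Taking the union: FOLLOW(D) = { $, 'c', 'n' }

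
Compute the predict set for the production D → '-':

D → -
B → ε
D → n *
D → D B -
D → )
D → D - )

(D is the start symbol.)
{ '-' }

PREDICT(D → '-') = (FIRST(RHS) \ {ε}) ∪ (FOLLOW(D) if ε ∈ FIRST(RHS), i.e. RHS ⇒* ε)
FIRST('-') = { '-' }
ε ∉ FIRST('-'), so FOLLOW(D) is not added.
PREDICT(D → '-') = { '-' }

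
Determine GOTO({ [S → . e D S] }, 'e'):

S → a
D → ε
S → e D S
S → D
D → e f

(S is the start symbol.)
{ [D → . e f], [D → .], [S → e . D S] }

GOTO(I, 'e') = CLOSURE({ [A → αX.β] : [A → α.Xβ] ∈ I, X = 'e' })

Items with dot before 'e', with the dot advanced:
  [S → . e D S] → [S → e . D S]
Closure of the advanced items:
  [S → e . D S] has the dot before D: add [D → .], [D → . e f]

GOTO = { [D → . e f], [D → .], [S → e . D S] }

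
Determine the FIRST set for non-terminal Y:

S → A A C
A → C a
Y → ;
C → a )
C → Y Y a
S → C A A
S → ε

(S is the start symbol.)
To compute FIRST(Y), examine every production with Y on the left-hand side, reading each right-hand side left to right until a non-nullable symbol is reached.

From Y → ;:
  - ';' is a terminal: add ';' and stop

Collecting: FIRST(Y) = { ';' }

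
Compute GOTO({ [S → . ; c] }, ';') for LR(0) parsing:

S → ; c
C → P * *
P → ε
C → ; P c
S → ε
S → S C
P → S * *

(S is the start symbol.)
GOTO(I, ';') = CLOSURE({ [A → αX.β] : [A → α.Xβ] ∈ I, X = ';' })

Items with dot before ';', with the dot advanced:
  [S → . ; c] → [S → ; . c]
Closure adds nothing (no advanced item has the dot before a non-terminal).

GOTO = { [S → ; . c] }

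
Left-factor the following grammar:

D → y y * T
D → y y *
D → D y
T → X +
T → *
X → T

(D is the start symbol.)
Left-factoring transforms A → αβ₁ | αβ₂ into A → αA' and A' → β₁ | β₂
(α is the longest common prefix among the alternatives). Repeat until
no nonterminal has two alternatives with a common prefix.

Round 1: D has alternatives sharing prefix 'y y *'. Introduce D': D → y y * D'
  Add: D' → T
  Add: D' → ε

No remaining common prefixes — done.

Resulting grammar:
D → y y * D'
D' → T
D' → ε
D → D y
T → X +
T → *
X → T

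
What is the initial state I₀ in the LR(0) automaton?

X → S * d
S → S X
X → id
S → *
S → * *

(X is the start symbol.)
{ [S → . * *], [S → . *], [S → . S X], [X → . S * d], [X → . id], [X' → . X] }

First, augment the grammar with X' → X
I₀ = CLOSURE({ [X' → . X] }):
  [X' → . X] has the dot before X: add [X → . S * d], [X → . id]
  [X → . S * d] has the dot before S: add [S → . S X], [S → . *], [S → . * *]
No further items can be added.

I₀ = { [S → . * *], [S → . *], [S → . S X], [X → . S * d], [X → . id], [X' → . X] }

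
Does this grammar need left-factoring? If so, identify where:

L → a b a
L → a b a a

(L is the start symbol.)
Left-factoring is needed when two productions for the same non-terminal
share a common prefix on the right-hand side.

Productions for L:
  L → a b a
  L → a b a a

Found common prefix 'a b a' in productions for L

Answer: Yes, L has productions with common prefix 'a b a'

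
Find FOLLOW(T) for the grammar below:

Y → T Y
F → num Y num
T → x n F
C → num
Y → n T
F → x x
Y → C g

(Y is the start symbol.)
In Y → T Y: T is followed by Y, add FIRST(Y) \ {ε} = { 'n', 'num', 'x' }
In Y → n T: T is at the end, add FOLLOW(Y)

The FOLLOW sets referred to above (computed the same way, to a fixed point):
  FOLLOW(Y) = { $, 'num' }

Taking the union: FOLLOW(T) = { $, 'n', 'num', 'x' }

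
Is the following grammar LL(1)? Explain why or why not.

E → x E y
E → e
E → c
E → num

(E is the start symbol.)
A grammar is LL(1) if for each non-terminal N with multiple productions, the predict sets of those productions are pairwise disjoint, where PREDICT(N → α) = (FIRST(α) \ {ε}) ∪ (FOLLOW(N) if α ⇒* ε).

For E:
  PREDICT(E → x E y) = { 'x' }
  PREDICT(E → e) = { 'e' }
  PREDICT(E → c) = { 'c' }
  PREDICT(E → num) = { 'num' }

All predict sets are disjoint. The grammar IS LL(1).

Answer: Yes, the grammar is LL(1).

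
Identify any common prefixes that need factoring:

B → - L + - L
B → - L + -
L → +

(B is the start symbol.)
Left-factoring is needed when two productions for the same non-terminal
share a common prefix on the right-hand side.

Productions for B:
  B → - L + - L
  B → - L + -

Found common prefix '- L + -' in productions for B

Answer: Yes, B has productions with common prefix '- L + -'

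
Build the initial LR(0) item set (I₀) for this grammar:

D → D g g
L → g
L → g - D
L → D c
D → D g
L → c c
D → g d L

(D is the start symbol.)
First, augment the grammar with D' → D
I₀ = CLOSURE({ [D' → . D] }):
  [D' → . D] has the dot before D: add [D → . D g g], [D → . D g], [D → . g d L]
No further items can be added.

I₀ = { [D → . D g g], [D → . D g], [D → . g d L], [D' → . D] }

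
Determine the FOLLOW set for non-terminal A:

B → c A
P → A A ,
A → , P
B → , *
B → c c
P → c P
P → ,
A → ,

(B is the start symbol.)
To compute FOLLOW(A), find every occurrence of A on a right-hand side N → α A β: add FIRST(β) \ {ε}, and if β is empty or nullable also add FOLLOW(N). Iterate to a fixed point.

In B → c A: A is at the end, add FOLLOW(B)
In P → A A ,: A is followed by A ',', add FIRST(A ',') \ {ε} = { ',' }
In P → A A ,: A is followed by ',', add FIRST(',') \ {ε} = { ',' }

The FOLLOW sets referred to above (computed the same way, to a fixed point):
  FOLLOW(B) = { $ }

Taking the union: FOLLOW(A) = { $, ',' }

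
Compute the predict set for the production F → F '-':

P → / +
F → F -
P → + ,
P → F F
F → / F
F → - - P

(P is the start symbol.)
{ '-', '/' }

PREDICT(F → F '-') = (FIRST(RHS) \ {ε}) ∪ (FOLLOW(F) if ε ∈ FIRST(RHS), i.e. RHS ⇒* ε)
FIRST(F) = { '-', '/' }
FIRST(F '-') = { '-', '/' }
ε ∉ FIRST(F '-'), so FOLLOW(F) is not added.
PREDICT(F → F '-') = { '-', '/' }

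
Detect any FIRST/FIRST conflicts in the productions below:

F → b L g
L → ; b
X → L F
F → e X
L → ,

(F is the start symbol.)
No FIRST/FIRST conflicts.

A FIRST/FIRST conflict occurs when two productions N → α and N → β for the same non-terminal have FIRST(α) ∩ FIRST(β) ≠ ∅ (with ε ∈ FIRST of a nullable right-hand side, so two nullable alternatives also conflict).

Productions for F:
  F → b L g: FIRST = { 'b' }
  F → e X: FIRST = { 'e' }
Productions for L:
  L → ; b: FIRST = { ';' }
  L → ,: FIRST = { ',' }
X has only one production, so no FIRST/FIRST conflict is possible there.

All alternatives of each non-terminal have pairwise disjoint FIRST sets.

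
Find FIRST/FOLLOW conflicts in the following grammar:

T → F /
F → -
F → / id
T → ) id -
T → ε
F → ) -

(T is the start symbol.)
No FIRST/FOLLOW conflicts.

A FIRST/FOLLOW conflict occurs when a non-terminal N has a nullable alternative N → β (β ⇒* ε) and another alternative N → α with FIRST(α) ∩ FOLLOW(N) ≠ ∅: on such a lookahead the parser cannot decide between expanding α and letting N vanish via β.

Nullable non-terminals: T.
FIRST sets used below: FIRST(F) = { ')', '-', '/' }

T: nullable alternative(s) T → ε; FOLLOW(T) = { $ }
  T → F /: FIRST \ {ε} = { ')', '-', '/' } — disjoint from FOLLOW(T)
  T → ) id -: FIRST \ {ε} = { ')' } — disjoint from FOLLOW(T)
  T → ε: FIRST \ {ε} = { } — this is the only nullable alternative, skip

F has no nullable alternative, so no FIRST/FOLLOW check is needed there.

No FIRST/FOLLOW conflicts found.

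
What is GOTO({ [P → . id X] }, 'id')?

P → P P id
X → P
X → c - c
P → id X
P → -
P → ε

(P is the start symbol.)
{ [P → . -], [P → . P P id], [P → . id X], [P → .], [P → id . X], [X → . P], [X → . c - c] }

GOTO(I, 'id') = CLOSURE({ [A → αX.β] : [A → α.Xβ] ∈ I, X = 'id' })

Items with dot before 'id', with the dot advanced:
  [P → . id X] → [P → id . X]
Closure of the advanced items:
  [P → id . X] has the dot before X: add [X → . P], [X → . c - c]
  [X → . P] has the dot before P: add [P → . P P id], [P → . id X], [P → . -], [P → .]

GOTO = { [P → . -], [P → . P P id], [P → . id X], [P → .], [P → id . X], [X → . P], [X → . c - c] }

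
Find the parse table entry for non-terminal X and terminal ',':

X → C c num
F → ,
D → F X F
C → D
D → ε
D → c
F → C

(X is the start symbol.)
To find M[X, ','], we find productions for X where ',' is in the predict set (PREDICT(N → α) = (FIRST(α) \ {ε}) ∪ (FOLLOW(N) if α ⇒* ε)).

Relevant sets:
  FIRST(C) = { ',', 'c', ε }

X → C c num: PREDICT = { ',', 'c' }
  ',' is in predict set, so this production goes in M[X, ',']

M[X, ','] = X → C c num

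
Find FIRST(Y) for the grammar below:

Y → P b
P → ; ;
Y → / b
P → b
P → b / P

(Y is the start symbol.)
{ '/', ';', 'b' }

To compute FIRST(Y), examine every production with Y on the left-hand side, reading each right-hand side left to right until a non-nullable symbol is reached.

FIRST sets of the other non-terminals involved (by the same procedure, iterated to a fixed point):
  FIRST(P) = { ';', 'b' }

From Y → P b:
  - P is a non-terminal: add FIRST(P) \ {ε} = { ';', 'b' }
    P is not nullable, so stop
From Y → / b:
  - '/' is a terminal: add '/' and stop

Collecting: FIRST(Y) = { '/', ';', 'b' }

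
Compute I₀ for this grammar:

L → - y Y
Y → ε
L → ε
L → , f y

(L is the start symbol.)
First, augment the grammar with L' → L
I₀ = CLOSURE({ [L' → . L] }):
  [L' → . L] has the dot before L: add [L → . - y Y], [L → .], [L → . , f y]
No further items can be added.

I₀ = { [L → . , f y], [L → . - y Y], [L → .], [L' → . L] }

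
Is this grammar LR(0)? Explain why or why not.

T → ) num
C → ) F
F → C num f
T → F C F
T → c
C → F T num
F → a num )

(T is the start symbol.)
No. Shift-reduce conflict between [T → F C F .] and [C → . ) F]

A grammar is LR(0) if no state in the canonical LR(0) collection has:
  - both a shift item (dot before a terminal) and a complete item (shift-reduce conflict), or
  - two or more complete items (reduce-reduce conflict; the accept item [T' → T .] counts as a complete item here).

Augment with T' → T and build the canonical LR(0) collection (I0 = CLOSURE({[T' → . T]}), then GOTO on every symbol after a dot until no new states appear). It has 18 states:
  I0: { [C → . ) F], [C → . F T num], [F → . C num f], [F → . a num )], [T → . ) num], [T → . F C F], [T → . c], [T' → . T] }  — shift
  I1: { [C → ) . F], [C → . ) F], [C → . F T num], [F → . C num f], [F → . a num )], [T → ) . num] }  — shift
  I2: { [F → C . num f] }  — shift
  I3: { [C → . ) F], [C → . F T num], [C → F . T num], [F → . C num f], [F → . a num )], [T → . ) num], [T → . F C F], [T → . c], [T → F . C F] }  — shift
  I4: { [T' → T .] }  — accept
  I5: { [F → a . num )] }  — shift
  I6: { [T → c .] }  — reduce
  I7: { [F → a num . )] }  — shift
  I8: { [F → a num ) .] }  — reduce
  I9: { [C → . ) F], [C → . F T num], [F → . C num f], [F → . a num )], [F → C . num f], [T → F C . F] }  — shift
  I10: { [C → F T . num] }  — shift
  I11: { [C → F T num .] }  — reduce
  I12: { [C → ) . F], [C → . ) F], [C → . F T num], [F → . C num f], [F → . a num )] }  — shift
  I13: { [C → . ) F], [C → . F T num], [C → F . T num], [F → . C num f], [F → . a num )], [T → . ) num], [T → . F C F], [T → . c], [T → F C F .] }  — shift, reduce
  I14: { [F → C num . f] }  — shift
  I15: { [F → C num f .] }  — reduce
  I16: { [C → ) F .], [C → . ) F], [C → . F T num], [C → F . T num], [F → . C num f], [F → . a num )], [T → . ) num], [T → . F C F], [T → . c] }  — shift, reduce
  I17: { [T → ) num .] }  — reduce

Conflict in state I13:
  Shift-reduce conflict between [T → F C F .] and [C → . ) F]
So the grammar is NOT LR(0).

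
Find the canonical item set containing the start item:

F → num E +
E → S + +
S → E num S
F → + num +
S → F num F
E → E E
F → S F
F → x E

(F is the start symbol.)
{ [E → . E E], [E → . S + +], [F → . + num +], [F → . S F], [F → . num E +], [F → . x E], [F' → . F], [S → . E num S], [S → . F num F] }

First, augment the grammar with F' → F
I₀ = CLOSURE({ [F' → . F] }):
  [F' → . F] has the dot before F: add [F → . num E +], [F → . + num +], [F → . S F], [F → . x E]
  [F → . S F] has the dot before S: add [S → . E num S], [S → . F num F]
  [S → . E num S] has the dot before E: add [E → . S + +], [E → . E E]
No further items can be added.

I₀ = { [E → . E E], [E → . S + +], [F → . + num +], [F → . S F], [F → . num E +], [F → . x E], [F' → . F], [S → . E num S], [S → . F num F] }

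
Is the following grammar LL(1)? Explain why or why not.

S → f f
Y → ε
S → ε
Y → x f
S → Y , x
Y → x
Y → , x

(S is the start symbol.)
No. Predict set conflict for Y: { ',' }

Relevant sets:
  FIRST(Y) = { ',', 'x', ε }
  FOLLOW(S) = { $ }
  FOLLOW(Y) = { ',' }

For S:
  PREDICT(S → f f) = { 'f' }
  PREDICT(S → ε) = { $ }
  PREDICT(S → Y ',' x) = { ',', 'x' }
For Y:
  PREDICT(Y → ε) = { ',' }
  PREDICT(Y → x f) = { 'x' }
  PREDICT(Y → x) = { 'x' }
  PREDICT(Y → ',' x) = { ',' }

Conflict found: Predict set conflict for Y: { ',' }
The grammar is NOT LL(1).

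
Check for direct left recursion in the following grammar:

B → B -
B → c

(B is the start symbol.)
Direct left recursion occurs when N → N α for some non-terminal N (the right-hand side begins with the left-hand side itself).

B → B -: LEFT RECURSIVE (starts with B)
B → c: starts with c

The grammar has direct left recursion on: B.

Answer: Yes, B is left-recursive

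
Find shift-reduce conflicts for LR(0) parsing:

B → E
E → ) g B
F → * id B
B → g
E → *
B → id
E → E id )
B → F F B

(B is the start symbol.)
Yes — I2: [E → * .] vs [F → * . id B]; I4: [B → E .] vs [E → E . id )]

Augment with B' → B and build the canonical LR(0) collection (I0 = CLOSURE({[B' → . B]}), then GOTO on every symbol after a dot until no new states appear). It has 17 states:
  I0: { [B → . E], [B → . F F B], [B → . g], [B → . id], [B' → . B], [E → . ) g B], [E → . *], [E → . E id )], [F → . * id B] }  — shift
  I1: { [E → ) . g B] }  — shift
  I2: { [E → * .], [F → * . id B] }  — shift, reduce
  I3: { [B' → B .] }  — accept
  I4: { [B → E .], [E → E . id )] }  — shift, reduce
  I5: { [B → F . F B], [F → . * id B] }  — shift
  I6: { [B → g .] }  — reduce
  I7: { [B → id .] }  — reduce
  I8: { [F → * . id B] }  — shift
  I9: { [B → . E], [B → . F F B], [B → . g], [B → . id], [B → F F . B], [E → . ) g B], [E → . *], [E → . E id )], [F → . * id B] }  — shift
  I10: { [B → F F B .] }  — reduce
  I11: { [B → . E], [B → . F F B], [B → . g], [B → . id], [E → . ) g B], [E → . *], [E → . E id )], [F → * id . B], [F → . * id B] }  — shift
  I12: { [F → * id B .] }  — reduce
  I13: { [E → E id . )] }  — shift
  I14: { [E → E id ) .] }  — reduce
  I15: { [B → . E], [B → . F F B], [B → . g], [B → . id], [E → ) g . B], [E → . ) g B], [E → . *], [E → . E id )], [F → . * id B] }  — shift
  I16: { [E → ) g B .] }  — reduce

I2 contains reduce item [E → * .] and shift item [F → * . id B] — shift-reduce conflict.
I4 contains reduce item [B → E .] and shift item [E → E . id )] — shift-reduce conflict.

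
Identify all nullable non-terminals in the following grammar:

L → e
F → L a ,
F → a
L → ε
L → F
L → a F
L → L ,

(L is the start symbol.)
ε-productions: L → ε
So L is immediately nullable.
No further non-terminal can be added: every production for the remaining non-terminals contains a terminal or a non-nullable non-terminal.
Nullable = { 'L' }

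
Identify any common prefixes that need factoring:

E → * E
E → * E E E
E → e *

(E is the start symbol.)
Yes, E has productions with common prefix '* E'

Left-factoring is needed when two productions for the same non-terminal
share a common prefix on the right-hand side.

Productions for E:
  E → * E
  E → * E E E
  E → e *

Found common prefix '* E' in productions for E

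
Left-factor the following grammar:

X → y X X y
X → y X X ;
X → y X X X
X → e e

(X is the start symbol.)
X → y X X X'
X' → y
X' → ;
X' → X
X → e e

Left-factoring transforms A → αβ₁ | αβ₂ into A → αA' and A' → β₁ | β₂
(α is the longest common prefix among the alternatives). Repeat until
no nonterminal has two alternatives with a common prefix.

Round 1: X has alternatives sharing prefix 'y X X'. Introduce X': X → y X X X'
  Add: X' → y
  Add: X' → ;
  Add: X' → X

No remaining common prefixes — done.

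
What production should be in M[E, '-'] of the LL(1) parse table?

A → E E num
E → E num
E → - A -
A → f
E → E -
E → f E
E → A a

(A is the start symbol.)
To find M[E, '-'], we find productions for E where '-' is in the predict set (PREDICT(N → α) = (FIRST(α) \ {ε}) ∪ (FOLLOW(N) if α ⇒* ε)).

Relevant sets:
  FIRST(E) = { '-', 'f' }
  FIRST(A) = { '-', 'f' }

E → E num: PREDICT = { '-', 'f' }
  '-' is in predict set, so this production goes in M[E, '-']
E → - A -: PREDICT = { '-' }
  '-' is in predict set, so this production goes in M[E, '-']
E → E -: PREDICT = { '-', 'f' }
  '-' is in predict set, so this production goes in M[E, '-']
E → f E: PREDICT = { 'f' }
E → A a: PREDICT = { '-', 'f' }
  '-' is in predict set, so this production goes in M[E, '-']

M[E, '-'] = E → E num, E → - A -, E → E -, E → A a  (a multiply-defined cell — the grammar is not LL(1))

Answer: E → E num, E → - A -, E → E -, E → A a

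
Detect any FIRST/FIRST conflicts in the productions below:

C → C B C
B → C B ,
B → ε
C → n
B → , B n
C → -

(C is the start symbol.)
A FIRST/FIRST conflict occurs when two productions N → α and N → β for the same non-terminal have FIRST(α) ∩ FIRST(β) ≠ ∅ (with ε ∈ FIRST of a nullable right-hand side, so two nullable alternatives also conflict).

FIRST sets of the non-terminals at (or reachable through a nullable prefix from) the front of some alternative:
  FIRST(C) = { '-', 'n' }

Productions for C:
  C → C B C: FIRST = { '-', 'n' }
  C → n: FIRST = { 'n' }
  C → -: FIRST = { '-' }
Productions for B:
  B → C B ,: FIRST = { '-', 'n' }
  B → ε: FIRST = { ε }
  B → , B n: FIRST = { ',' }

Conflict for C: C → C B C and C → n
  Overlap: { 'n' }
Conflict for C: C → C B C and C → -
  Overlap: { '-' }

Answer: Yes. C → C B C / C → n on { 'n' }; C → C B C / C → '-' on { '-' }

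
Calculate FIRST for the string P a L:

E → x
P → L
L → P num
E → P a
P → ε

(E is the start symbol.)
{ 'a', 'num' }

FIRST sets of the non-terminals involved (from the grammar, by fixed-point iteration):
  FIRST(P) = { 'num', ε }

To compute FIRST(P a L), process the symbols left to right:
Symbol P is a non-terminal. Add FIRST(P) \ {ε} = { 'num' }
P is nullable (ε ∈ FIRST(P)), continue to the next symbol.
Symbol a is a terminal. Add 'a' and stop.
FIRST(P a L) = { 'a', 'num' }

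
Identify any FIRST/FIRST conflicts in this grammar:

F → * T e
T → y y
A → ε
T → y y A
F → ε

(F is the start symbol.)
Yes. T → y y / T → y y A on { 'y' }

A FIRST/FIRST conflict occurs when two productions N → α and N → β for the same non-terminal have FIRST(α) ∩ FIRST(β) ≠ ∅ (with ε ∈ FIRST of a nullable right-hand side, so two nullable alternatives also conflict).

Productions for F:
  F → * T e: FIRST = { '*' }
  F → ε: FIRST = { ε }
Productions for T:
  T → y y: FIRST = { 'y' }
  T → y y A: FIRST = { 'y' }
A has only one production, so no FIRST/FIRST conflict is possible there.

Conflict for T: T → y y and T → y y A
  Overlap: { 'y' }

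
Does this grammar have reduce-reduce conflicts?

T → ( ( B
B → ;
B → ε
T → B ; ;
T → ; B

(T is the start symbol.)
Yes — I2: [B → .] vs [B → ; .]

A reduce-reduce conflict occurs when an LR(0) state has two complete items [A → α .] and [B → β .] — both call for a reduction, and with no lookahead the parser cannot choose between them.

Augment with T' → T and build the canonical LR(0) collection (I0 = CLOSURE({[T' → . T]}), then GOTO on every symbol after a dot until no new states appear). It has 11 states:
  I0: { [B → . ;], [B → .], [T → . ( ( B], [T → . ; B], [T → . B ; ;], [T' → . T] }  — shift, reduce
  I1: { [T → ( . ( B] }  — shift
  I2: { [B → . ;], [B → .], [B → ; .], [T → ; . B] }  — shift, 2 reduces
  I3: { [T → B . ; ;] }  — shift
  I4: { [T' → T .] }  — accept
  I5: { [T → B ; . ;] }  — shift
  I6: { [T → B ; ; .] }  — reduce
  I7: { [B → ; .] }  — reduce
  I8: { [T → ; B .] }  — reduce
  I9: { [B → . ;], [B → .], [T → ( ( . B] }  — shift, reduce
  I10: { [T → ( ( B .] }  — reduce

I2 contains complete items [B → .], [B → ; .] — reduce-reduce conflict.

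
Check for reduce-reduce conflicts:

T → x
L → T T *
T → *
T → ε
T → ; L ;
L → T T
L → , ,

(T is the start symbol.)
Augment with T' → T and build the canonical LR(0) collection (I0 = CLOSURE({[T' → . T]}), then GOTO on every symbol after a dot until no new states appear). It has 12 states:
  I0: { [T → . *], [T → . ; L ;], [T → . x], [T → .], [T' → . T] }  — shift, reduce
  I1: { [T → * .] }  — reduce
  I2: { [L → . , ,], [L → . T T *], [L → . T T], [T → . *], [T → . ; L ;], [T → . x], [T → .], [T → ; . L ;] }  — shift, reduce
  I3: { [T' → T .] }  — accept
  I4: { [T → x .] }  — reduce
  I5: { [L → , . ,] }  — shift
  I6: { [T → ; L . ;] }  — shift
  I7: { [L → T . T *], [L → T . T], [T → . *], [T → . ; L ;], [T → . x], [T → .] }  — shift, reduce
  I8: { [L → T T . *], [L → T T .] }  — shift, reduce
  I9: { [L → T T * .] }  — reduce
  I10: { [T → ; L ; .] }  — reduce
  I11: { [L → , , .] }  — reduce

No state contains more than one complete item.

Answer: No reduce-reduce conflicts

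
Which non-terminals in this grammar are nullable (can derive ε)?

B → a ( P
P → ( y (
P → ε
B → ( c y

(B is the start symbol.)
{ 'P' }

A non-terminal is nullable if it can derive ε (the empty string): either it has an ε-production, or it has a production whose right-hand side consists entirely of nullable non-terminals.

ε-productions: P → ε
So P is immediately nullable.
No further non-terminal can be added: every production for the remaining non-terminals contains a terminal or a non-nullable non-terminal.
Nullable = { 'P' }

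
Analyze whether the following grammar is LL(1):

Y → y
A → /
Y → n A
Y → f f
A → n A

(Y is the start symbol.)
Yes, the grammar is LL(1).

A grammar is LL(1) if for each non-terminal N with multiple productions, the predict sets of those productions are pairwise disjoint, where PREDICT(N → α) = (FIRST(α) \ {ε}) ∪ (FOLLOW(N) if α ⇒* ε).

For Y:
  PREDICT(Y → y) = { 'y' }
  PREDICT(Y → n A) = { 'n' }
  PREDICT(Y → f f) = { 'f' }
For A:
  PREDICT(A → '/') = { '/' }
  PREDICT(A → n A) = { 'n' }

All predict sets are disjoint. The grammar IS LL(1).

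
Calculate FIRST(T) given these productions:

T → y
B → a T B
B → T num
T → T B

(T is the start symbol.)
{ 'y' }

From T → y:
  - y is a terminal: add 'y' and stop
From T → T B:
  - T is the symbol being defined: contributes nothing new
    T is not nullable, so stop

Collecting: FIRST(T) = { 'y' }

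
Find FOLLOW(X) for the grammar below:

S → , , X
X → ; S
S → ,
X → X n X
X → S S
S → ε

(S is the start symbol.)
To compute FOLLOW(X), find every occurrence of X on a right-hand side N → α X β: add FIRST(β) \ {ε}, and if β is empty or nullable also add FOLLOW(N). Iterate to a fixed point.

In S → , , X: X is at the end, add FOLLOW(S)
In X → X n X: X is followed by n X, add FIRST(n X) \ {ε} = { 'n' }
In X → X n X: X is at the end; this adds FOLLOW(X) to itself — nothing new

The FOLLOW sets referred to above (computed the same way, to a fixed point):
  FOLLOW(S) = { $, ',', 'n' }

Taking the union: FOLLOW(X) = { $, ',', 'n' }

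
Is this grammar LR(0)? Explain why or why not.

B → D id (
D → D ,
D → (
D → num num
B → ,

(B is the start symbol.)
Yes, the grammar is LR(0)

A grammar is LR(0) if no state in the canonical LR(0) collection has:
  - both a shift item (dot before a terminal) and a complete item (shift-reduce conflict), or
  - two or more complete items (reduce-reduce conflict; the accept item [B' → B .] counts as a complete item here).

Augment with B' → B and build the canonical LR(0) collection (I0 = CLOSURE({[B' → . B]}), then GOTO on every symbol after a dot until no new states appear). It has 10 states:
  I0: { [B → . ,], [B → . D id (], [B' → . B], [D → . (], [D → . D ,], [D → . num num] }  — shift
  I1: { [D → ( .] }  — reduce
  I2: { [B → , .] }  — reduce
  I3: { [B' → B .] }  — accept
  I4: { [B → D . id (], [D → D . ,] }  — shift
  I5: { [D → num . num] }  — shift
  I6: { [D → num num .] }  — reduce
  I7: { [D → D , .] }  — reduce
  I8: { [B → D id . (] }  — shift
  I9: { [B → D id ( .] }  — reduce

Every state is either a pure shift/goto state or contains exactly one complete item and nothing to shift — no conflicts. The grammar is LR(0).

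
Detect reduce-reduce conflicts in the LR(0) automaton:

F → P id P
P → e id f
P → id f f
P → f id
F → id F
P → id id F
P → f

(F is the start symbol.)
Yes — I9: [F → id F .] vs [P → id id F .]

A reduce-reduce conflict occurs when an LR(0) state has two complete items [A → α .] and [B → β .] — both call for a reduction, and with no lookahead the parser cannot choose between them.

Augment with F' → F and build the canonical LR(0) collection (I0 = CLOSURE({[F' → . F]}), then GOTO on every symbol after a dot until no new states appear). It has 20 states:
  I0: { [F → . P id P], [F → . id F], [F' → . F], [P → . e id f], [P → . f id], [P → . f], [P → . id f f], [P → . id id F] }  — shift
  I1: { [F' → F .] }  — accept
  I2: { [F → P . id P] }  — shift
  I3: { [P → e . id f] }  — shift
  I4: { [P → f . id], [P → f .] }  — shift, reduce
  I5: { [F → . P id P], [F → . id F], [F → id . F], [P → . e id f], [P → . f id], [P → . f], [P → . id f f], [P → . id id F], [P → id . f f], [P → id . id F] }  — shift
  I6: { [F → id F .] }  — reduce
  I7: { [P → f . id], [P → f .], [P → id f . f] }  — shift, reduce
  I8: { [F → . P id P], [F → . id F], [F → id . F], [P → . e id f], [P → . f id], [P → . f], [P → . id f f], [P → . id id F], [P → id . f f], [P → id . id F], [P → id id . F] }  — shift
  I9: { [F → id F .], [P → id id F .] }  — 2 reduces
  I10: { [P → id f f .] }  — reduce
  I11: { [P → f id .] }  — reduce
  I12: { [P → e id . f] }  — shift
  I13: { [P → e id f .] }  — reduce
  I14: { [F → P id . P], [P → . e id f], [P → . f id], [P → . f], [P → . id f f], [P → . id id F] }  — shift
  I15: { [F → P id P .] }  — reduce
  I16: { [P → id . f f], [P → id . id F] }  — shift
  I17: { [P → id f . f] }  — shift
  I18: { [F → . P id P], [F → . id F], [P → . e id f], [P → . f id], [P → . f], [P → . id f f], [P → . id id F], [P → id id . F] }  — shift
  I19: { [P → id id F .] }  — reduce

I9 contains complete items [F → id F .], [P → id id F .] — reduce-reduce conflict.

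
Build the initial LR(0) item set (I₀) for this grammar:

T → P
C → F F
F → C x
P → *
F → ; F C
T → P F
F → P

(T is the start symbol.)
{ [P → . *], [T → . P F], [T → . P], [T' → . T] }

First, augment the grammar with T' → T
I₀ = CLOSURE({ [T' → . T] }):
  [T' → . T] has the dot before T: add [T → . P], [T → . P F]
  [T → . P] has the dot before P: add [P → . *]
No further items can be added.

I₀ = { [P → . *], [T → . P F], [T → . P], [T' → . T] }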